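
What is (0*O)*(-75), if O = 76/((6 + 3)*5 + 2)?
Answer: 0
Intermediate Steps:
O = 76/47 (O = 76/(9*5 + 2) = 76/(45 + 2) = 76/47 ≈ 1.6170)
(0*O)*(-75) = (0*(76/47))*(-75) = 0*(-75) = 0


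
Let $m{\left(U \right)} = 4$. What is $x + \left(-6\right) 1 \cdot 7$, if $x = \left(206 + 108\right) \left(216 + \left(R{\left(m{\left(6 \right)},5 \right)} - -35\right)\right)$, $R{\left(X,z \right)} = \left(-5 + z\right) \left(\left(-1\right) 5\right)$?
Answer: $78772$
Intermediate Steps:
$R{\left(X,z \right)} = 25 - 5 z$ ($R{\left(X,z \right)} = \left(-5 + z\right) \left(-5\right) = 25 - 5 z$)
$x = 78814$ ($x = \left(206 + 108\right) \left(216 + \left(\left(25 - 25\right) - -35\right)\right) = 314 \left(216 + \left(\left(25 - 25\right) + 35\right)\right) = 314 \left(216 + \left(0 + 35\right)\right) = 314 \left(216 + 35\right) = 314 \cdot 251 = 78814$)
$x + \left(-6\right) 1 \cdot 7 = 78814 + \left(-6\right) 1 \cdot 7 = 78814 - 42 = 78772$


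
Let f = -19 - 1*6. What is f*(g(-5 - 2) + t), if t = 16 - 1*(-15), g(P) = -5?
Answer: -650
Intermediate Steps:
t = 31 (t = 16 + 15 = 31)
f = -25 (f = -19 - 6 = -25)
f*(g(-5 - 2) + t) = -25*(-5 + 31) = -25*26 = -650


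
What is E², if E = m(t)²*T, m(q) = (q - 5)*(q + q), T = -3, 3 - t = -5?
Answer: 47775744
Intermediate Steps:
t = 8 (t = 3 - 1*(-5) = 3 + 5 = 8)
m(q) = 2*q*(-5 + q) (m(q) = (-5 + q)*(2*q) = 2*q*(-5 + q))
E = -6912 (E = (2*8*(-5 + 8))²*(-3) = (2*8*3)²*(-3) = 48²*(-3) = 2304*(-3) = -6912)
E² = (-6912)² = 47775744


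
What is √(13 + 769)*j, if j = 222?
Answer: 222*√782 ≈ 6208.1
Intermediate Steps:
√(13 + 769)*j = √(13 + 769)*222 = √782*222 = 222*√782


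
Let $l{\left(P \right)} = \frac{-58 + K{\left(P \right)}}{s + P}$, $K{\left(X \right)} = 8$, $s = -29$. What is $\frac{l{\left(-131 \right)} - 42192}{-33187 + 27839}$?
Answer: $\frac{675067}{85568} \approx 7.8892$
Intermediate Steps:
$l{\left(P \right)} = - \frac{50}{-29 + P}$ ($l{\left(P \right)} = \frac{-58 + 8}{-29 + P} = - \frac{50}{-29 + P}$)
$\frac{l{\left(-131 \right)} - 42192}{-33187 + 27839} = \frac{- \frac{50}{-29 - 131} - 42192}{-33187 + 27839} = \frac{- \frac{50}{-160} - 42192}{-5348} = \left(\left(-50\right) \left(- \frac{1}{160}\right) - 42192\right) \left(- \frac{1}{5348}\right) = \left(\frac{5}{16} - 42192\right) \left(- \frac{1}{5348}\right) = \left(- \frac{675067}{16}\right) \left(- \frac{1}{5348}\right) = \frac{675067}{85568}$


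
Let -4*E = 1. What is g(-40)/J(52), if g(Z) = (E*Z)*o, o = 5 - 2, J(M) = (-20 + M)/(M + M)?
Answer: 195/2 ≈ 97.500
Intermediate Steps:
E = -¼ (E = -¼*1 = -¼ ≈ -0.25000)
J(M) = (-20 + M)/(2*M) (J(M) = (-20 + M)/((2*M)) = (-20 + M)*(1/(2*M)) = (-20 + M)/(2*M))
o = 3
g(Z) = -3*Z/4 (g(Z) = -Z/4*3 = -3*Z/4)
g(-40)/J(52) = (-¾*(-40))/(((½)*(-20 + 52)/52)) = 30/(((½)*(1/52)*32)) = 30/(4/13) = 30*(13/4) = 195/2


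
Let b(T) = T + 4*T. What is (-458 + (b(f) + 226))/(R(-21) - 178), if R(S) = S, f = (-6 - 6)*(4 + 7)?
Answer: 892/199 ≈ 4.4824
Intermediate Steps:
f = -132 (f = -12*11 = -132)
b(T) = 5*T
(-458 + (b(f) + 226))/(R(-21) - 178) = (-458 + (5*(-132) + 226))/(-21 - 178) = (-458 + (-660 + 226))/(-199) = (-458 - 434)*(-1/199) = -892*(-1/199) = 892/199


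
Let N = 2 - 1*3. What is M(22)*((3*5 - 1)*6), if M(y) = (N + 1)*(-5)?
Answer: 0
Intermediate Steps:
N = -1 (N = 2 - 3 = -1)
M(y) = 0 (M(y) = (-1 + 1)*(-5) = 0*(-5) = 0)
M(22)*((3*5 - 1)*6) = 0*((3*5 - 1)*6) = 0*((15 - 1)*6) = 0*(14*6) = 0*84 = 0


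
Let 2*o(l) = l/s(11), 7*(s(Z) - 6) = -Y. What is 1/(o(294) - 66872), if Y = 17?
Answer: -25/1670771 ≈ -1.4963e-5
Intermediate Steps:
s(Z) = 25/7 (s(Z) = 6 + (-1*17)/7 = 6 + (⅐)*(-17) = 6 - 17/7 = 25/7)
o(l) = 7*l/50 (o(l) = (l/(25/7))/2 = (l*(7/25))/2 = (7*l/25)/2 = 7*l/50)
1/(o(294) - 66872) = 1/((7/50)*294 - 66872) = 1/(1029/25 - 66872) = 1/(-1670771/25) = -25/1670771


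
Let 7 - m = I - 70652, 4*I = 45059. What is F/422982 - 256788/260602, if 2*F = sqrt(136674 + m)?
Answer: -128394/130301 + sqrt(784273)/1691928 ≈ -0.98484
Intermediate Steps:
I = 45059/4 (I = (1/4)*45059 = 45059/4 ≈ 11265.)
m = 237577/4 (m = 7 - (45059/4 - 70652) = 7 - 1*(-237549/4) = 7 + 237549/4 = 237577/4 ≈ 59394.)
F = sqrt(784273)/4 (F = sqrt(136674 + 237577/4)/2 = sqrt(784273/4)/2 = (sqrt(784273)/2)/2 = sqrt(784273)/4 ≈ 221.40)
F/422982 - 256788/260602 = (sqrt(784273)/4)/422982 - 256788/260602 = (sqrt(784273)/4)*(1/422982) - 256788*1/260602 = sqrt(784273)/1691928 - 128394/130301 = -128394/130301 + sqrt(784273)/1691928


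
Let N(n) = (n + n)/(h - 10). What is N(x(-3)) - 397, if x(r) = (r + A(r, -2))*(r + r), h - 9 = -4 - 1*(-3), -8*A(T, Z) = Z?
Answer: -827/2 ≈ -413.50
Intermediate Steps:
A(T, Z) = -Z/8
h = 8 (h = 9 + (-4 - 1*(-3)) = 9 + (-4 + 3) = 9 - 1 = 8)
x(r) = 2*r*(¼ + r) (x(r) = (r - ⅛*(-2))*(r + r) = (r + ¼)*(2*r) = (¼ + r)*(2*r) = 2*r*(¼ + r))
N(n) = -n (N(n) = (n + n)/(8 - 10) = (2*n)/(-2) = (2*n)*(-½) = -n)
N(x(-3)) - 397 = -(-3)*(1 + 4*(-3))/2 - 397 = -(-3)*(1 - 12)/2 - 397 = -(-3)*(-11)/2 - 397 = -1*33/2 - 397 = -33/2 - 397 = -827/2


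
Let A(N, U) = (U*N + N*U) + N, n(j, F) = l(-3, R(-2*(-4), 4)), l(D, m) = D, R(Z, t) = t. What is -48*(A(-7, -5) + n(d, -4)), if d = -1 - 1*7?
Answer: -2880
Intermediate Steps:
d = -8 (d = -1 - 7 = -8)
n(j, F) = -3
A(N, U) = N + 2*N*U (A(N, U) = (N*U + N*U) + N = 2*N*U + N = N + 2*N*U)
-48*(A(-7, -5) + n(d, -4)) = -48*(-7*(1 + 2*(-5)) - 3) = -48*(-7*(1 - 10) - 3) = -48*(-7*(-9) - 3) = -48*(63 - 3) = -48*60 = -2880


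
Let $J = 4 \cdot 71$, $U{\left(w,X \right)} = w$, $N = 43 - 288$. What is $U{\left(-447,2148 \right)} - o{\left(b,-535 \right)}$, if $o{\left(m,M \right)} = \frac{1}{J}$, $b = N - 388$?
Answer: $- \frac{126949}{284} \approx -447.0$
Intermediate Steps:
$N = -245$ ($N = 43 - 288 = -245$)
$J = 284$
$b = -633$ ($b = -245 - 388 = -633$)
$o{\left(m,M \right)} = \frac{1}{284}$
$U{\left(-447,2148 \right)} - o{\left(b,-535 \right)} = -447 - \frac{1}{284} = - \frac{126949}{284}$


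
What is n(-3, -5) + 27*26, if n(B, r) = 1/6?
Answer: 4213/6 ≈ 702.17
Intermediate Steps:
n(B, r) = 1/6
n(-3, -5) + 27*26 = 1/6 + 27*26 = 1/6 + 702 = 4213/6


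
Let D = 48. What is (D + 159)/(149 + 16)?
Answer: 69/55 ≈ 1.2545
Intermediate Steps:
(D + 159)/(149 + 16) = (48 + 159)/(149 + 16) = 207/165 = 207*(1/165) = 69/55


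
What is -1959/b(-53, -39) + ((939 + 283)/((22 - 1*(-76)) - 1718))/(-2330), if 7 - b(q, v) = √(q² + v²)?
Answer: 8627720197/2693177100 + 653*√4330/1427 ≈ 33.315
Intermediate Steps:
b(q, v) = 7 - √(q² + v²)
-1959/b(-53, -39) + ((939 + 283)/((22 - 1*(-76)) - 1718))/(-2330) = -1959/(7 - √((-53)² + (-39)²)) + ((939 + 283)/((22 - 1*(-76)) - 1718))/(-2330) = -1959/(7 - √(2809 + 1521)) + (1222/((22 + 76) - 1718))*(-1/2330) = -1959/(7 - √4330) + (1222/(98 - 1718))*(-1/2330) = -1959/(7 - √4330) + (1222/(-1620))*(-1/2330) = -1959/(7 - √4330) + (1222*(-1/1620))*(-1/2330) = -1959/(7 - √4330) - 611/810*(-1/2330) = -1959/(7 - √4330) + 611/1887300 = 611/1887300 - 1959/(7 - √4330)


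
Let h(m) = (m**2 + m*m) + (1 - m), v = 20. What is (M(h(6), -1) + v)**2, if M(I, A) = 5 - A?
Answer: 676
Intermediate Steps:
h(m) = 1 - m + 2*m**2 (h(m) = (m**2 + m**2) + (1 - m) = 2*m**2 + (1 - m) = 1 - m + 2*m**2)
(M(h(6), -1) + v)**2 = ((5 - 1*(-1)) + 20)**2 = ((5 + 1) + 20)**2 = (6 + 20)**2 = 26**2 = 676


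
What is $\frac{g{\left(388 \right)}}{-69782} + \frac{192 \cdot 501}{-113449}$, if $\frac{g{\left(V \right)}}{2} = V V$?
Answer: $- \frac{20435301328}{3958349059} \approx -5.1626$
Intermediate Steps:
$g{\left(V \right)} = 2 V^{2}$ ($g{\left(V \right)} = 2 V V = 2 V^{2}$)
$\frac{g{\left(388 \right)}}{-69782} + \frac{192 \cdot 501}{-113449} = \frac{2 \cdot 388^{2}}{-69782} + \frac{192 \cdot 501}{-113449} = 2 \cdot 150544 \left(- \frac{1}{69782}\right) + 96192 \left(- \frac{1}{113449}\right) = 301088 \left(- \frac{1}{69782}\right) - \frac{96192}{113449} = - \frac{150544}{34891} - \frac{96192}{113449} = - \frac{20435301328}{3958349059}$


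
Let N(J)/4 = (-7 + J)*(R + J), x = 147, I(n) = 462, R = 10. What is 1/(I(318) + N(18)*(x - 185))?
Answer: -1/46354 ≈ -2.1573e-5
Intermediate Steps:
N(J) = 4*(-7 + J)*(10 + J) (N(J) = 4*((-7 + J)*(10 + J)) = 4*(-7 + J)*(10 + J))
1/(I(318) + N(18)*(x - 185)) = 1/(462 + (-280 + 4*18² + 12*18)*(147 - 185)) = 1/(462 + (-280 + 4*324 + 216)*(-38)) = 1/(462 + (-280 + 1296 + 216)*(-38)) = 1/(462 + 1232*(-38)) = 1/(462 - 46816) = 1/(-46354) = -1/46354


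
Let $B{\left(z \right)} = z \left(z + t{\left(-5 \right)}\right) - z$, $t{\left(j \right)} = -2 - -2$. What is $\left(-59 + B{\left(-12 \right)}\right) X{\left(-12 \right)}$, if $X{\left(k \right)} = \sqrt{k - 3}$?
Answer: $97 i \sqrt{15} \approx 375.68 i$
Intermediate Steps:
$X{\left(k \right)} = \sqrt{-3 + k}$
$t{\left(j \right)} = 0$ ($t{\left(j \right)} = -2 + 2 = 0$)
$B{\left(z \right)} = z^{2} - z$ ($B{\left(z \right)} = z \left(z + 0\right) - z = z z - z = z^{2} - z$)
$\left(-59 + B{\left(-12 \right)}\right) X{\left(-12 \right)} = \left(-59 - 12 \left(-1 - 12\right)\right) \sqrt{-3 - 12} = \left(-59 - -156\right) \sqrt{-15} = \left(-59 + 156\right) i \sqrt{15} = 97 i \sqrt{15}$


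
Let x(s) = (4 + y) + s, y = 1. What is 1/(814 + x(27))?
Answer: 1/846 ≈ 0.0011820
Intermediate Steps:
x(s) = 5 + s (x(s) = (4 + 1) + s = 5 + s)
1/(814 + x(27)) = 1/(814 + (5 + 27)) = 1/(814 + 32) = 1/846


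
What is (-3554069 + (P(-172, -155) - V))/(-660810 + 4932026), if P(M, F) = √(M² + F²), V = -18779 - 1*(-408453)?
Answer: -3943743/4271216 + √53609/4271216 ≈ -0.92328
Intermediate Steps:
V = 389674 (V = -18779 + 408453 = 389674)
P(M, F) = √(F² + M²)
(-3554069 + (P(-172, -155) - V))/(-660810 + 4932026) = (-3554069 + (√((-155)² + (-172)²) - 1*389674))/(-660810 + 4932026) = (-3554069 + (√(24025 + 29584) - 389674))/4271216 = (-3554069 + (√53609 - 389674))*(1/4271216) = (-3554069 + (-389674 + √53609))*(1/4271216) = (-3943743 + √53609)*(1/4271216) = -3943743/4271216 + √53609/4271216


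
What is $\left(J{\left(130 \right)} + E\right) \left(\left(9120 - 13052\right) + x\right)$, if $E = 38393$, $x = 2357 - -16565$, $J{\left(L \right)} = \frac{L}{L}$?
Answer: $575526060$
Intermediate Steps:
$J{\left(L \right)} = 1$
$x = 18922$ ($x = 2357 + 16565 = 18922$)
$\left(J{\left(130 \right)} + E\right) \left(\left(9120 - 13052\right) + x\right) = \left(1 + 38393\right) \left(\left(9120 - 13052\right) + 18922\right) = 38394 \left(\left(9120 - 13052\right) + 18922\right) = 38394 \left(-3932 + 18922\right) = 38394 \cdot 14990 = 575526060$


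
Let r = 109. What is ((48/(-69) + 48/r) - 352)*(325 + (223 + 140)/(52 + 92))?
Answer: -289234958/2507 ≈ -1.1537e+5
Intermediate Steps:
((48/(-69) + 48/r) - 352)*(325 + (223 + 140)/(52 + 92)) = ((48/(-69) + 48/109) - 352)*(325 + (223 + 140)/(52 + 92)) = ((48*(-1/69) + 48*(1/109)) - 352)*(325 + 363/144) = ((-16/23 + 48/109) - 352)*(325 + 363*(1/144)) = (-640/2507 - 352)*(325 + 121/48) = -883104/2507*15721/48 = -289234958/2507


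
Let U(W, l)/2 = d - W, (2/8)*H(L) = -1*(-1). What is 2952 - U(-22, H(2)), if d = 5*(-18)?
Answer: 3088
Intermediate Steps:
d = -90
H(L) = 4 (H(L) = 4*(-1*(-1)) = 4*1 = 4)
U(W, l) = -180 - 2*W (U(W, l) = 2*(-90 - W) = -180 - 2*W)
2952 - U(-22, H(2)) = 2952 - (-180 - 2*(-22)) = 2952 - (-180 + 44) = 2952 - 1*(-136) = 2952 + 136 = 3088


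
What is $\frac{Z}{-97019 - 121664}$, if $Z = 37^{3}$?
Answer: $- \frac{50653}{218683} \approx -0.23163$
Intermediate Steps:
$Z = 50653$
$\frac{Z}{-97019 - 121664} = \frac{50653}{-97019 - 121664} = \frac{50653}{-218683} = 50653 \left(- \frac{1}{218683}\right) = - \frac{50653}{218683}$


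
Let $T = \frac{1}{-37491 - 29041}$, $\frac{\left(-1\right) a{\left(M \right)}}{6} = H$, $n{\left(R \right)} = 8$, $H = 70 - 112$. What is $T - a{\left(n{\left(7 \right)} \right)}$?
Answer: $- \frac{16766065}{66532} \approx -252.0$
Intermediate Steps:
$H = -42$ ($H = 70 - 112 = -42$)
$a{\left(M \right)} = 252$ ($a{\left(M \right)} = \left(-6\right) \left(-42\right) = 252$)
$T = - \frac{1}{66532}$ ($T = \frac{1}{-66532} = - \frac{1}{66532} \approx -1.503 \cdot 10^{-5}$)
$T - a{\left(n{\left(7 \right)} \right)} = - \frac{1}{66532} - 252 = - \frac{16766065}{66532}$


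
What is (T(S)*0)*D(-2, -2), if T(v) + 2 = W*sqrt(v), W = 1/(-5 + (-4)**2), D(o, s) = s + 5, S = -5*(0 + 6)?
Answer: 0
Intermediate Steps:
S = -30 (S = -5*6 = -30)
D(o, s) = 5 + s
W = 1/11 (W = 1/(-5 + 16) = 1/11 ≈ 0.090909)
T(v) = -2 + sqrt(v)/11
(T(S)*0)*D(-2, -2) = ((-2 + sqrt(-30)/11)*0)*(5 - 2) = ((-2 + (I*sqrt(30))/11)*0)*3 = ((-2 + I*sqrt(30)/11)*0)*3 = 0*3 = 0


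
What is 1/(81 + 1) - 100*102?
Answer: -836399/82 ≈ -10200.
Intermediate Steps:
1/(81 + 1) - 100*102 = 1/82 - 10200 = -836399/82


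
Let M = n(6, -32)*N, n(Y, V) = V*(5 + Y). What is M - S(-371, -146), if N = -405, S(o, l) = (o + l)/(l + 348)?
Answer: 28797637/202 ≈ 1.4256e+5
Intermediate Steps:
S(o, l) = (l + o)/(348 + l)
M = 142560 (M = -32*(5 + 6)*(-405) = -32*11*(-405) = -352*(-405) = 142560)
M - S(-371, -146) = 142560 - (-146 - 371)/(348 - 146) = 142560 - (-517)/202 = 142560 - 1*(-517/202) = 142560 + 517/202 = 28797637/202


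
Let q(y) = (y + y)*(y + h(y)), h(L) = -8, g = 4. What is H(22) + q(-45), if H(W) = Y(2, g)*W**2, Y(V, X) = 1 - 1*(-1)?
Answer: 5738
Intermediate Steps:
Y(V, X) = 2 (Y(V, X) = 1 + 1 = 2)
q(y) = 2*y*(-8 + y) (q(y) = (y + y)*(y - 8) = (2*y)*(-8 + y) = 2*y*(-8 + y))
H(W) = 2*W**2
H(22) + q(-45) = 2*22**2 + 2*(-45)*(-8 - 45) = 2*484 + 2*(-45)*(-53) = 968 + 4770 = 5738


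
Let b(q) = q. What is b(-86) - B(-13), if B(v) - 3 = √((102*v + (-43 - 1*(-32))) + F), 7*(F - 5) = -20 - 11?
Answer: -89 - I*√65485/7 ≈ -89.0 - 36.557*I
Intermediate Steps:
F = 4/7 (F = 5 + (-20 - 11)/7 = 5 + (⅐)*(-31) = 5 - 31/7 = 4/7 ≈ 0.57143)
B(v) = 3 + √(-73/7 + 102*v) (B(v) = 3 + √((102*v + (-43 - 1*(-32))) + 4/7) = 3 + √((102*v + (-43 + 32)) + 4/7) = 3 + √((102*v - 11) + 4/7) = 3 + √((-11 + 102*v) + 4/7) = 3 + √(-73/7 + 102*v))
b(-86) - B(-13) = -86 - (3 + √(-511 + 4998*(-13))/7) = -86 - (3 + √(-511 - 64974)/7) = -86 - (3 + √(-65485)/7) = -86 - (3 + (I*√65485)/7) = -86 - (3 + I*√65485/7) = -86 + (-3 - I*√65485/7) = -89 - I*√65485/7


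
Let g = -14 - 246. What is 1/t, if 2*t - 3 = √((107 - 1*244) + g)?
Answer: 3/203 - I*√397/203 ≈ 0.014778 - 0.098152*I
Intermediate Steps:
g = -260
t = 3/2 + I*√397/2 (t = 3/2 + √((107 - 1*244) - 260)/2 = 3/2 + √((107 - 244) - 260)/2 = 3/2 + √(-137 - 260)/2 = 3/2 + √(-397)/2 = 3/2 + (I*√397)/2 = 3/2 + I*√397/2 ≈ 1.5 + 9.9624*I)
1/t = 1/(3/2 + I*√397/2)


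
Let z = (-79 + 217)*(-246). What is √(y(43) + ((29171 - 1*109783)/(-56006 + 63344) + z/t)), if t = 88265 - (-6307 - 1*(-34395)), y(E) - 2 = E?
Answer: √181181612863703127/73596471 ≈ 5.7836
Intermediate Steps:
y(E) = 2 + E
z = -33948 (z = 138*(-246) = -33948)
t = 60177 (t = 88265 - (-6307 + 34395) = 88265 - 1*28088 = 88265 - 28088 = 60177)
√(y(43) + ((29171 - 1*109783)/(-56006 + 63344) + z/t)) = √((2 + 43) + ((29171 - 1*109783)/(-56006 + 63344) - 33948/60177)) = √(45 + ((29171 - 109783)/7338 - 33948*1/60177)) = √(45 + (-80612*1/7338 - 11316/20059)) = √(45 + (-40306/3669 - 11316/20059)) = √(45 - 850016458/73596471) = √(2461824737/73596471) = √181181612863703127/73596471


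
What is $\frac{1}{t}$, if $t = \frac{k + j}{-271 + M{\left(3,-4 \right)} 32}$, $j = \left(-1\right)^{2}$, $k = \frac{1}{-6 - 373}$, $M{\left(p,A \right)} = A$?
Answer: $- \frac{7201}{18} \approx -400.06$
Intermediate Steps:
$k = - \frac{1}{379}$ ($k = \frac{1}{-379} = - \frac{1}{379} \approx -0.0026385$)
$j = 1$
$t = - \frac{18}{7201}$ ($t = \frac{- \frac{1}{379} + 1}{-271 - 128} = \frac{378}{379 \left(-271 - 128\right)} = \frac{378}{379 \left(-399\right)} = \frac{378}{379} \left(- \frac{1}{399}\right) = - \frac{18}{7201} \approx -0.0024997$)
$\frac{1}{t} = \frac{1}{- \frac{18}{7201}} = - \frac{7201}{18}$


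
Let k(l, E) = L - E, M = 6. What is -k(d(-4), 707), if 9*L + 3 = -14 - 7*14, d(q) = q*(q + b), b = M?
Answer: 6478/9 ≈ 719.78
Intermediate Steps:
b = 6
d(q) = q*(6 + q) (d(q) = q*(q + 6) = q*(6 + q))
L = -115/9 (L = -⅓ + (-14 - 7*14)/9 = -⅓ + (-14 - 98)/9 = -⅓ + (⅑)*(-112) = -⅓ - 112/9 = -115/9 ≈ -12.778)
k(l, E) = -115/9 - E
-k(d(-4), 707) = -(-115/9 - 1*707) = -(-115/9 - 707) = -1*(-6478/9) = 6478/9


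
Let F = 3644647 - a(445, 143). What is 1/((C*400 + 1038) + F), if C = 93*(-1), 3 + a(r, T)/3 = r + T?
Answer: 1/3606730 ≈ 2.7726e-7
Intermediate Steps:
a(r, T) = -9 + 3*T + 3*r (a(r, T) = -9 + 3*(r + T) = -9 + 3*(T + r) = -9 + (3*T + 3*r) = -9 + 3*T + 3*r)
C = -93
F = 3642892 (F = 3644647 - (-9 + 3*143 + 3*445) = 3644647 - (-9 + 429 + 1335) = 3644647 - 1*1755 = 3644647 - 1755 = 3642892)
1/((C*400 + 1038) + F) = 1/((-93*400 + 1038) + 3642892) = 1/((-37200 + 1038) + 3642892) = 1/(-36162 + 3642892) = 1/3606730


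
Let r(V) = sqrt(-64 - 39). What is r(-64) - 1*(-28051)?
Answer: 28051 + I*sqrt(103) ≈ 28051.0 + 10.149*I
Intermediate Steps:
r(V) = I*sqrt(103) (r(V) = sqrt(-103) = I*sqrt(103))
r(-64) - 1*(-28051) = I*sqrt(103) - 1*(-28051) = I*sqrt(103) + 28051 = 28051 + I*sqrt(103)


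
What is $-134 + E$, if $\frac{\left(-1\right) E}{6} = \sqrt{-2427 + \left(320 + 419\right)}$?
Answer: $-134 - 12 i \sqrt{422} \approx -134.0 - 246.51 i$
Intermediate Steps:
$E = - 12 i \sqrt{422}$ ($E = - 6 \sqrt{-2427 + \left(320 + 419\right)} = - 6 \sqrt{-2427 + 739} = - 6 \sqrt{-1688} = - 6 \cdot 2 i \sqrt{422} = - 12 i \sqrt{422} \approx - 246.51 i$)
$-134 + E = -134 - 12 i \sqrt{422}$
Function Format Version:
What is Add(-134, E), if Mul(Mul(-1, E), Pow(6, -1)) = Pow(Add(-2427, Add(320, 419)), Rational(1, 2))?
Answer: Add(-134, Mul(-12, I, Pow(422, Rational(1, 2)))) ≈ Add(-134.00, Mul(-246.51, I))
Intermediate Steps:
E = Mul(-12, I, Pow(422, Rational(1, 2))) (E = Mul(-6, Pow(Add(-2427, Add(320, 419)), Rational(1, 2))) = Mul(-6, Pow(Add(-2427, 739), Rational(1, 2))) = Mul(-6, Pow(-1688, Rational(1, 2))) = Mul(-6, Mul(2, I, Pow(422, Rational(1, 2)))) = Mul(-12, I, Pow(422, Rational(1, 2))) ≈ Mul(-246.51, I))
Add(-134, E) = Add(-134, Mul(-12, I, Pow(422, Rational(1, 2))))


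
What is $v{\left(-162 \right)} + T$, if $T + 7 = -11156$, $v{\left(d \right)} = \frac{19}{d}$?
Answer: $- \frac{1808425}{162} \approx -11163.0$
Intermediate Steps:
$T = -11163$ ($T = -7 - 11156 = -11163$)
$v{\left(-162 \right)} + T = \frac{19}{-162} - 11163 = 19 \left(- \frac{1}{162}\right) - 11163 = - \frac{19}{162} - 11163 = - \frac{1808425}{162}$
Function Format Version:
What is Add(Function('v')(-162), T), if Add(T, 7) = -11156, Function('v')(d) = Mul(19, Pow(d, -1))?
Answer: Rational(-1808425, 162) ≈ -11163.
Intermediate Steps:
T = -11163 (T = Add(-7, -11156) = -11163)
Add(Function('v')(-162), T) = Add(Mul(19, Pow(-162, -1)), -11163) = Add(Mul(19, Rational(-1, 162)), -11163) = Add(Rational(-19, 162), -11163) = Rational(-1808425, 162)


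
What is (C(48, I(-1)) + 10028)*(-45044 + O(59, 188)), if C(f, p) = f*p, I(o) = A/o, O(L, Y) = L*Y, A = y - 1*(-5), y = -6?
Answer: -342100352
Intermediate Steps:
A = -1 (A = -6 - 1*(-5) = -6 + 5 = -1)
I(o) = -1/o
(C(48, I(-1)) + 10028)*(-45044 + O(59, 188)) = (48*(-1/(-1)) + 10028)*(-45044 + 59*188) = (48*(-1*(-1)) + 10028)*(-45044 + 11092) = (48*1 + 10028)*(-33952) = (48 + 10028)*(-33952) = 10076*(-33952) = -342100352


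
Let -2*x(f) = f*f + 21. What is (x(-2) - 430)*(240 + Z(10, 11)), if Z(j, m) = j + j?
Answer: -115050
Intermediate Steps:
Z(j, m) = 2*j
x(f) = -21/2 - f²/2 (x(f) = -(f*f + 21)/2 = -(f² + 21)/2 = -(21 + f²)/2 = -21/2 - f²/2)
(x(-2) - 430)*(240 + Z(10, 11)) = ((-21/2 - ½*(-2)²) - 430)*(240 + 2*10) = ((-21/2 - ½*4) - 430)*(240 + 20) = ((-21/2 - 2) - 430)*260 = (-25/2 - 430)*260 = -885/2*260 = -115050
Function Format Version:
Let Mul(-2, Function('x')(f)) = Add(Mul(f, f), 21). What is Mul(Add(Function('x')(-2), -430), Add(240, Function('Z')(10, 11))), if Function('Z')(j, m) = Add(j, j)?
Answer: -115050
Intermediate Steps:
Function('Z')(j, m) = Mul(2, j)
Function('x')(f) = Add(Rational(-21, 2), Mul(Rational(-1, 2), Pow(f, 2))) (Function('x')(f) = Mul(Rational(-1, 2), Add(Mul(f, f), 21)) = Mul(Rational(-1, 2), Add(Pow(f, 2), 21)) = Mul(Rational(-1, 2), Add(21, Pow(f, 2))) = Add(Rational(-21, 2), Mul(Rational(-1, 2), Pow(f, 2))))
Mul(Add(Function('x')(-2), -430), Add(240, Function('Z')(10, 11))) = Mul(Add(Add(Rational(-21, 2), Mul(Rational(-1, 2), Pow(-2, 2))), -430), Add(240, Mul(2, 10))) = Mul(Add(Add(Rational(-21, 2), Mul(Rational(-1, 2), 4)), -430), Add(240, 20)) = Mul(Add(Add(Rational(-21, 2), -2), -430), 260) = Mul(Add(Rational(-25, 2), -430), 260) = Mul(Rational(-885, 2), 260) = -115050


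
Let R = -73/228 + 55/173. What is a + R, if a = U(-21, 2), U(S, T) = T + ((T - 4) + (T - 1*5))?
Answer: -118421/39444 ≈ -3.0023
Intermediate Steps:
U(S, T) = -9 + 3*T (U(S, T) = T + ((-4 + T) + (T - 5)) = T + ((-4 + T) + (-5 + T)) = T + (-9 + 2*T) = -9 + 3*T)
a = -3 (a = -9 + 3*2 = -9 + 6 = -3)
R = -89/39444 (R = -73*1/228 + 55*(1/173) = -73/228 + 55/173 = -89/39444 ≈ -0.0022564)
a + R = -3 - 89/39444 = -118421/39444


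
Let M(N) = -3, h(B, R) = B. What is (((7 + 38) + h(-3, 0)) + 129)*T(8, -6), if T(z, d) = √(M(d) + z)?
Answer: 171*√5 ≈ 382.37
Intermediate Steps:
T(z, d) = √(-3 + z)
(((7 + 38) + h(-3, 0)) + 129)*T(8, -6) = (((7 + 38) - 3) + 129)*√(-3 + 8) = ((45 - 3) + 129)*√5 = (42 + 129)*√5 = 171*√5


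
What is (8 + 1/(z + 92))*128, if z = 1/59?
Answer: 5566848/5429 ≈ 1025.4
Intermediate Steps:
z = 1/59 ≈ 0.016949
(8 + 1/(z + 92))*128 = (8 + 1/(1/59 + 92))*128 = (8 + 1/(5429/59))*128 = (8 + 59/5429)*128 = (43491/5429)*128 = 5566848/5429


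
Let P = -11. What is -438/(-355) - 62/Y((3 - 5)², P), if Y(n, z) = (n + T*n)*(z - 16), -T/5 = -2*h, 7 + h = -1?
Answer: 1857503/1514430 ≈ 1.2265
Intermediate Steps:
h = -8 (h = -7 - 1 = -8)
T = -80 (T = -(-10)*(-8) = -5*16 = -80)
Y(n, z) = -79*n*(-16 + z) (Y(n, z) = (n - 80*n)*(z - 16) = (-79*n)*(-16 + z) = -79*n*(-16 + z))
-438/(-355) - 62/Y((3 - 5)², P) = -438/(-355) - 62*1/(79*(3 - 5)²*(16 - 1*(-11))) = -438*(-1/355) - 62*1/(316*(16 + 11)) = 438/355 - 62/(79*4*27) = 438/355 - 62/8532 = 438/355 - 62*1/8532 = 438/355 - 31/4266 = 1857503/1514430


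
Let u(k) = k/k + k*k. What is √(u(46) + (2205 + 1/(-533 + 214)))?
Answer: √439810723/319 ≈ 65.742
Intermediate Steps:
u(k) = 1 + k²
√(u(46) + (2205 + 1/(-533 + 214))) = √((1 + 46²) + (2205 + 1/(-533 + 214))) = √((1 + 2116) + (2205 + 1/(-319))) = √(2117 + (2205 - 1/319)) = √(2117 + 703394/319) = √(1378717/319) = √439810723/319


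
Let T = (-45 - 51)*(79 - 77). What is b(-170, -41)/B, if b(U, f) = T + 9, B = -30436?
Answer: 183/30436 ≈ 0.0060126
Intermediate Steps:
T = -192 (T = -96*2 = -192)
b(U, f) = -183 (b(U, f) = -192 + 9 = -183)
b(-170, -41)/B = -183/(-30436) = -183*(-1/30436) = 183/30436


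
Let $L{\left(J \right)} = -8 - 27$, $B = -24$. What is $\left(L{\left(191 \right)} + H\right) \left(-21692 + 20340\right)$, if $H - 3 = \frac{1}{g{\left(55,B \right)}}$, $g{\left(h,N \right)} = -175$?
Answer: $\frac{7572552}{175} \approx 43272.0$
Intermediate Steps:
$L{\left(J \right)} = -35$
$H = \frac{524}{175}$ ($H = 3 + \frac{1}{-175} = 3 - \frac{1}{175} = \frac{524}{175} \approx 2.9943$)
$\left(L{\left(191 \right)} + H\right) \left(-21692 + 20340\right) = \left(-35 + \frac{524}{175}\right) \left(-21692 + 20340\right) = \left(- \frac{5601}{175}\right) \left(-1352\right) = \frac{7572552}{175}$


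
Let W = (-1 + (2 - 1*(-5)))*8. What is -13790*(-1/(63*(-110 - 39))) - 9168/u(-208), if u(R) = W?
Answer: -258101/1341 ≈ -192.47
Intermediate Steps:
W = 48 (W = (-1 + (2 + 5))*8 = (-1 + 7)*8 = 6*8 = 48)
u(R) = 48
-13790*(-1/(63*(-110 - 39))) - 9168/u(-208) = -13790*(-1/(63*(-110 - 39))) - 9168/48 = -13790/((-63*(-149))) - 9168*1/48 = -13790/9387 - 191 = -13790*1/9387 - 191 = -1970/1341 - 191 = -258101/1341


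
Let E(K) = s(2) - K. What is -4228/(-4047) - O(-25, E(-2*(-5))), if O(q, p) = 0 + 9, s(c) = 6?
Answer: -32195/4047 ≈ -7.9553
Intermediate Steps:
E(K) = 6 - K
O(q, p) = 9
-4228/(-4047) - O(-25, E(-2*(-5))) = -4228/(-4047) - 1*9 = -4228*(-1/4047) - 9 = 4228/4047 - 9 = -32195/4047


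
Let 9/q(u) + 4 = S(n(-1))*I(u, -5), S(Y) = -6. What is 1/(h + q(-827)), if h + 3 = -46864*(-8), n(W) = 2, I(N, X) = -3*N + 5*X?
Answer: 14740/5526158651 ≈ 2.6673e-6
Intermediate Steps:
q(u) = 9/(146 + 18*u) (q(u) = 9/(-4 - 6*(-3*u + 5*(-5))) = 9/(-4 - 6*(-3*u - 25)) = 9/(-4 - 6*(-25 - 3*u)) = 9/(-4 + (150 + 18*u)) = 9/(146 + 18*u))
h = 374909 (h = -3 - 46864*(-8) = -3 + 374912 = 374909)
1/(h + q(-827)) = 1/(374909 + 9/(2*(73 + 9*(-827)))) = 1/(374909 + 9/(2*(73 - 7443))) = 1/(374909 + (9/2)/(-7370)) = 1/(374909 + (9/2)*(-1/7370)) = 1/(374909 - 9/14740) = 1/(5526158651/14740) = 14740/5526158651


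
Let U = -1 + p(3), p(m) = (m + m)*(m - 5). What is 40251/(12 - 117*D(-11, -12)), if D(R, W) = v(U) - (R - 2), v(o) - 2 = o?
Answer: -13417/74 ≈ -181.31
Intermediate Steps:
p(m) = 2*m*(-5 + m) (p(m) = (2*m)*(-5 + m) = 2*m*(-5 + m))
U = -13 (U = -1 + 2*3*(-5 + 3) = -1 + 2*3*(-2) = -1 - 12 = -13)
v(o) = 2 + o
D(R, W) = -9 - R (D(R, W) = (2 - 13) - (R - 2) = -11 - (-2 + R) = -11 + (2 - R) = -9 - R)
40251/(12 - 117*D(-11, -12)) = 40251/(12 - 117*(-9 - 1*(-11))) = 40251/(12 - 117*(-9 + 11)) = 40251/(12 - 117*2) = 40251/(12 - 234) = 40251/(-222) = 40251*(-1/222) = -13417/74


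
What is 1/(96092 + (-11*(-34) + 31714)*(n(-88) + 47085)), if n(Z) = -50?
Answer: 1/1509355172 ≈ 6.6253e-10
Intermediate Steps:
1/(96092 + (-11*(-34) + 31714)*(n(-88) + 47085)) = 1/(96092 + (-11*(-34) + 31714)*(-50 + 47085)) = 1/(96092 + (374 + 31714)*47035) = 1/(96092 + 32088*47035) = 1/(96092 + 1509259080) = 1/1509355172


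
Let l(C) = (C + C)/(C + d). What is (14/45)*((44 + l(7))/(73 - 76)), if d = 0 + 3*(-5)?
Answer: -1183/270 ≈ -4.3815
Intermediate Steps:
d = -15 (d = 0 - 15 = -15)
l(C) = 2*C/(-15 + C) (l(C) = (C + C)/(C - 15) = (2*C)/(-15 + C) = 2*C/(-15 + C))
(14/45)*((44 + l(7))/(73 - 76)) = (14/45)*((44 + 2*7/(-15 + 7))/(73 - 76)) = (14*(1/45))*((44 + 2*7/(-8))/(-3)) = 14*((44 + 2*7*(-1/8))*(-1/3))/45 = 14*((44 - 7/4)*(-1/3))/45 = 14*((169/4)*(-1/3))/45 = (14/45)*(-169/12) = -1183/270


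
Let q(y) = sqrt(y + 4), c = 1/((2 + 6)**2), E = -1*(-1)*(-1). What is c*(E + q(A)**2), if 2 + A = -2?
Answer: -1/64 ≈ -0.015625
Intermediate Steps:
E = -1 (E = 1*(-1) = -1)
A = -4 (A = -2 - 2 = -4)
c = 1/64 (c = 1/(8**2) = 1/64 ≈ 0.015625)
q(y) = sqrt(4 + y)
c*(E + q(A)**2) = (-1 + (sqrt(4 - 4))**2)/64 = (-1 + (sqrt(0))**2)/64 = (-1 + 0**2)/64 = (-1 + 0)/64 = (1/64)*(-1) = -1/64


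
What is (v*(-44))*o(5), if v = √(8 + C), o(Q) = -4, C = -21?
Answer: 176*I*√13 ≈ 634.58*I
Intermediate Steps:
v = I*√13 (v = √(8 - 21) = √(-13) = I*√13 ≈ 3.6056*I)
(v*(-44))*o(5) = ((I*√13)*(-44))*(-4) = -44*I*√13*(-4) = 176*I*√13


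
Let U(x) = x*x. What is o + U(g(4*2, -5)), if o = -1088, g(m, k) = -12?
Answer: -944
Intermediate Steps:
U(x) = x**2
o + U(g(4*2, -5)) = -1088 + (-12)**2 = -1088 + 144 = -944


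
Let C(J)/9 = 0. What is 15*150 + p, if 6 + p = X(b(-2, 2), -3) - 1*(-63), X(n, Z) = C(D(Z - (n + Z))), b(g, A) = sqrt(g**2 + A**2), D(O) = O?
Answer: 2307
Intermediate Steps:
C(J) = 0 (C(J) = 9*0 = 0)
b(g, A) = sqrt(A**2 + g**2)
X(n, Z) = 0
p = 57 (p = -6 + (0 - 1*(-63)) = -6 + (0 + 63) = -6 + 63 = 57)
15*150 + p = 15*150 + 57 = 2250 + 57 = 2307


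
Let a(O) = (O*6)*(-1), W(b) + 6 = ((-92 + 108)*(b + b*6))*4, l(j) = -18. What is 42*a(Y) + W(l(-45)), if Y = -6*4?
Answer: -2022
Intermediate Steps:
W(b) = -6 + 448*b (W(b) = -6 + ((-92 + 108)*(b + b*6))*4 = -6 + (16*(b + 6*b))*4 = -6 + (16*(7*b))*4 = -6 + (112*b)*4 = -6 + 448*b)
Y = -24
a(O) = -6*O (a(O) = (6*O)*(-1) = -6*O)
42*a(Y) + W(l(-45)) = 42*(-6*(-24)) + (-6 + 448*(-18)) = 42*144 + (-6 - 8064) = 6048 - 8070 = -2022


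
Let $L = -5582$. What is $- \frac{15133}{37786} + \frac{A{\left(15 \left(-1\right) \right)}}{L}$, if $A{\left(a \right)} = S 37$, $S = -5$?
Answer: $- \frac{19370499}{52730363} \approx -0.36735$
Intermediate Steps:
$A{\left(a \right)} = -185$ ($A{\left(a \right)} = \left(-5\right) 37 = -185$)
$- \frac{15133}{37786} + \frac{A{\left(15 \left(-1\right) \right)}}{L} = - \frac{15133}{37786} - \frac{185}{-5582} = \left(-15133\right) \frac{1}{37786} - - \frac{185}{5582} = - \frac{15133}{37786} + \frac{185}{5582} = - \frac{19370499}{52730363}$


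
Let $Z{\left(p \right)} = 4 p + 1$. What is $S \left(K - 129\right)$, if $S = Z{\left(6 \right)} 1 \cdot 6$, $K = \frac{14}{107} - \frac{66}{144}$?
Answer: $- \frac{8302825}{428} \approx -19399.0$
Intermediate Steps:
$Z{\left(p \right)} = 1 + 4 p$
$K = - \frac{841}{2568}$ ($K = 14 \cdot \frac{1}{107} - \frac{11}{24} = \frac{14}{107} - \frac{11}{24} = - \frac{841}{2568} \approx -0.32749$)
$S = 150$ ($S = \left(1 + 4 \cdot 6\right) 1 \cdot 6 = \left(1 + 24\right) 1 \cdot 6 = 25 \cdot 1 \cdot 6 = 25 \cdot 6 = 150$)
$S \left(K - 129\right) = 150 \left(- \frac{841}{2568} - 129\right) = 150 \left(- \frac{332113}{2568}\right) = - \frac{8302825}{428}$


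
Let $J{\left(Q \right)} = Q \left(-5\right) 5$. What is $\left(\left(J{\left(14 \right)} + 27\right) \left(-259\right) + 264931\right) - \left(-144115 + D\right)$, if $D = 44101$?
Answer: $448602$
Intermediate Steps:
$J{\left(Q \right)} = - 25 Q$ ($J{\left(Q \right)} = - 5 Q 5 = - 25 Q$)
$\left(\left(J{\left(14 \right)} + 27\right) \left(-259\right) + 264931\right) - \left(-144115 + D\right) = \left(\left(\left(-25\right) 14 + 27\right) \left(-259\right) + 264931\right) + \left(144115 - 44101\right) = \left(\left(-350 + 27\right) \left(-259\right) + 264931\right) + \left(144115 - 44101\right) = \left(\left(-323\right) \left(-259\right) + 264931\right) + 100014 = \left(83657 + 264931\right) + 100014 = 348588 + 100014 = 448602$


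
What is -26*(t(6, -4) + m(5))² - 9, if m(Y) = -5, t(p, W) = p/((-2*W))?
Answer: -3829/8 ≈ -478.63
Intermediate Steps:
t(p, W) = -p/(2*W) (t(p, W) = p*(-1/(2*W)) = -p/(2*W))
-26*(t(6, -4) + m(5))² - 9 = -26*(-½*6/(-4) - 5)² - 9 = -26*(-½*6*(-¼) - 5)² - 9 = -26*(¾ - 5)² - 9 = -26*(-17/4)² - 9 = -26*289/16 - 9 = -3757/8 - 9 = -3829/8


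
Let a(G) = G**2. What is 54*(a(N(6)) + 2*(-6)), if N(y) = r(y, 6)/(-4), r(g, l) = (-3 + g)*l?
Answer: 891/2 ≈ 445.50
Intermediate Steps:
r(g, l) = l*(-3 + g)
N(y) = 9/2 - 3*y/2 (N(y) = (6*(-3 + y))/(-4) = (-18 + 6*y)*(-1/4) = 9/2 - 3*y/2)
54*(a(N(6)) + 2*(-6)) = 54*((9/2 - 3/2*6)**2 + 2*(-6)) = 54*((9/2 - 9)**2 - 12) = 54*((-9/2)**2 - 12) = 54*(81/4 - 12) = 54*(33/4) = 891/2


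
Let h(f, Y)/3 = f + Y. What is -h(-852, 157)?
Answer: 2085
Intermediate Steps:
h(f, Y) = 3*Y + 3*f (h(f, Y) = 3*(f + Y) = 3*(Y + f) = 3*Y + 3*f)
-h(-852, 157) = -(3*157 + 3*(-852)) = -(471 - 2556) = -1*(-2085) = 2085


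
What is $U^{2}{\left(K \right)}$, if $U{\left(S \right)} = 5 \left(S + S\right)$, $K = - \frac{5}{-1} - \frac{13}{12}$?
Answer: $\frac{55225}{36} \approx 1534.0$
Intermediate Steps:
$K = \frac{47}{12}$ ($K = \left(-5\right) \left(-1\right) - \frac{13}{12} = 5 - \frac{13}{12} = \frac{47}{12} \approx 3.9167$)
$U{\left(S \right)} = 10 S$ ($U{\left(S \right)} = 5 \cdot 2 S = 10 S$)
$U^{2}{\left(K \right)} = \left(10 \cdot \frac{47}{12}\right)^{2} = \left(\frac{235}{6}\right)^{2} = \frac{55225}{36}$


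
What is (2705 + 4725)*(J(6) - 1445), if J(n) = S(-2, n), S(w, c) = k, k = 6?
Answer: -10691770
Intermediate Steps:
S(w, c) = 6
J(n) = 6
(2705 + 4725)*(J(6) - 1445) = (2705 + 4725)*(6 - 1445) = 7430*(-1439) = -10691770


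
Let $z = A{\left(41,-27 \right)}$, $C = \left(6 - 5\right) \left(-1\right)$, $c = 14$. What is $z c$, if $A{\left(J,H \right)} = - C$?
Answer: $14$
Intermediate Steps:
$C = -1$ ($C = 1 \left(-1\right) = -1$)
$A{\left(J,H \right)} = 1$ ($A{\left(J,H \right)} = \left(-1\right) \left(-1\right) = 1$)
$z = 1$
$z c = 1 \cdot 14 = 14$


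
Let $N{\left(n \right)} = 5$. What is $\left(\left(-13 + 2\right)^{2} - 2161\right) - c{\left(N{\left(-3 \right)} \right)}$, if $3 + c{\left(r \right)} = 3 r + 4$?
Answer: $-2056$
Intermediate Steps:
$c{\left(r \right)} = 1 + 3 r$ ($c{\left(r \right)} = -3 + \left(3 r + 4\right) = -3 + \left(4 + 3 r\right) = 1 + 3 r$)
$\left(\left(-13 + 2\right)^{2} - 2161\right) - c{\left(N{\left(-3 \right)} \right)} = \left(\left(-13 + 2\right)^{2} - 2161\right) - \left(1 + 3 \cdot 5\right) = \left(\left(-11\right)^{2} - 2161\right) - \left(1 + 15\right) = \left(121 - 2161\right) - 16 = -2040 - 16 = -2056$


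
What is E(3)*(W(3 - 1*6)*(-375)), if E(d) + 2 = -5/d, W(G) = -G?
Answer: 4125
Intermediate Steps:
E(d) = -2 - 5/d
E(3)*(W(3 - 1*6)*(-375)) = (-2 - 5/3)*(-(3 - 1*6)*(-375)) = (-2 - 5*⅓)*(-(3 - 6)*(-375)) = (-2 - 5/3)*(-1*(-3)*(-375)) = -11*(-375) = -11/3*(-1125) = 4125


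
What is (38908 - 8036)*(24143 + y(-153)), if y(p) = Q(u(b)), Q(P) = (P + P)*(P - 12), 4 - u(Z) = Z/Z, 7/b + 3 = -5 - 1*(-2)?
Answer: 743675608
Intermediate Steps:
b = -7/6 (b = 7/(-3 + (-5 - 1*(-2))) = 7/(-3 + (-5 + 2)) = 7/(-3 - 3) = 7/(-6) = 7*(-1/6) = -7/6 ≈ -1.1667)
u(Z) = 3 (u(Z) = 4 - Z/Z = 4 - 1*1 = 4 - 1 = 3)
Q(P) = 2*P*(-12 + P) (Q(P) = (2*P)*(-12 + P) = 2*P*(-12 + P))
y(p) = -54 (y(p) = 2*3*(-12 + 3) = 2*3*(-9) = -54)
(38908 - 8036)*(24143 + y(-153)) = (38908 - 8036)*(24143 - 54) = 30872*24089 = 743675608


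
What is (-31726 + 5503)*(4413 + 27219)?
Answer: -829485936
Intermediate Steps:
(-31726 + 5503)*(4413 + 27219) = -26223*31632 = -829485936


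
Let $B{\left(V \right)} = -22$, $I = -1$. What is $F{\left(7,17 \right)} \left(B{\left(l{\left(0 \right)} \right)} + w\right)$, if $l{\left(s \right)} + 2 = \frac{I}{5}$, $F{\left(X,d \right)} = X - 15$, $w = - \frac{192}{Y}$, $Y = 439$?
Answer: $\frac{78800}{439} \approx 179.5$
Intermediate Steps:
$w = - \frac{192}{439} \approx -0.43736$
$F{\left(X,d \right)} = -15 + X$ ($F{\left(X,d \right)} = X - 15 = -15 + X$)
$l{\left(s \right)} = - \frac{11}{5}$ ($l{\left(s \right)} = -2 - \frac{1}{5} = - \frac{11}{5}$)
$F{\left(7,17 \right)} \left(B{\left(l{\left(0 \right)} \right)} + w\right) = \left(-15 + 7\right) \left(-22 - \frac{192}{439}\right) = \left(-8\right) \left(- \frac{9850}{439}\right) = \frac{78800}{439}$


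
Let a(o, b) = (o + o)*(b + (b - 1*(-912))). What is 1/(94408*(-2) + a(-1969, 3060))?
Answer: -1/27880832 ≈ -3.5867e-8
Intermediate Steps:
a(o, b) = 2*o*(912 + 2*b) (a(o, b) = (2*o)*(b + (b + 912)) = (2*o)*(b + (912 + b)) = (2*o)*(912 + 2*b) = 2*o*(912 + 2*b))
1/(94408*(-2) + a(-1969, 3060)) = 1/(94408*(-2) + 4*(-1969)*(456 + 3060)) = 1/(-188816 + 4*(-1969)*3516) = 1/(-188816 - 27692016) = 1/(-27880832) = -1/27880832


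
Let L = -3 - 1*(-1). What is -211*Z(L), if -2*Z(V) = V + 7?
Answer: 1055/2 ≈ 527.50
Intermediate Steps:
L = -2 (L = -3 + 1 = -2)
Z(V) = -7/2 - V/2 (Z(V) = -(V + 7)/2 = -(7 + V)/2 = -7/2 - V/2)
-211*Z(L) = -211*(-7/2 - ½*(-2)) = -211*(-7/2 + 1) = -211*(-5/2) = 1055/2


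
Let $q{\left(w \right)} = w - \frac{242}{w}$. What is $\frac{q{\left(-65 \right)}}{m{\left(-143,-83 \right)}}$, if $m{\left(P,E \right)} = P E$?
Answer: $- \frac{3983}{771485} \approx -0.0051628$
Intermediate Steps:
$m{\left(P,E \right)} = E P$
$\frac{q{\left(-65 \right)}}{m{\left(-143,-83 \right)}} = \frac{-65 - \frac{242}{-65}}{\left(-83\right) \left(-143\right)} = \frac{-65 - - \frac{242}{65}}{11869} = \left(-65 + \frac{242}{65}\right) \frac{1}{11869} = \left(- \frac{3983}{65}\right) \frac{1}{11869} = - \frac{3983}{771485}$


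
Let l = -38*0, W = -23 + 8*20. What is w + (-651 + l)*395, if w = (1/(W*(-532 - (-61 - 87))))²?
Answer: -711674929889279/2767601664 ≈ -2.5715e+5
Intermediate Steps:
W = 137 (W = -23 + 160 = 137)
l = 0
w = 1/2767601664 (w = (1/(137*(-532 - (-61 - 87))))² = (1/(137*(-532 - 1*(-148))))² = (1/(137*(-532 + 148)))² = ((1/137)/(-384))² = ((1/137)*(-1/384))² = (-1/52608)² = 1/2767601664 ≈ 3.6132e-10)
w + (-651 + l)*395 = 1/2767601664 + (-651 + 0)*395 = 1/2767601664 - 651*395 = 1/2767601664 - 257145 = -711674929889279/2767601664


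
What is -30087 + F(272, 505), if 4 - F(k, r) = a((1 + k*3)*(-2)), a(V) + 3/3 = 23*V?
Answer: 7500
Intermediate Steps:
a(V) = -1 + 23*V
F(k, r) = 51 + 138*k (F(k, r) = 4 - (-1 + 23*((1 + k*3)*(-2))) = 4 - (-1 + 23*((1 + 3*k)*(-2))) = 4 - (-1 + 23*(-2 - 6*k)) = 4 - (-1 + (-46 - 138*k)) = 4 - (-47 - 138*k) = 4 + (47 + 138*k) = 51 + 138*k)
-30087 + F(272, 505) = -30087 + (51 + 138*272) = -30087 + (51 + 37536) = -30087 + 37587 = 7500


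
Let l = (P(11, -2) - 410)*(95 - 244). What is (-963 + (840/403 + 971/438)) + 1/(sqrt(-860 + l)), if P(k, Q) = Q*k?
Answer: -169223749/176514 + sqrt(15877)/31754 ≈ -958.69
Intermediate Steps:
l = 64368 (l = (-2*11 - 410)*(95 - 244) = (-22 - 410)*(-149) = -432*(-149) = 64368)
(-963 + (840/403 + 971/438)) + 1/(sqrt(-860 + l)) = (-963 + (840/403 + 971/438)) + 1/(sqrt(-860 + 64368)) = (-963 + (840*(1/403) + 971*(1/438))) + 1/(sqrt(63508)) = (-963 + (840/403 + 971/438)) + 1/(2*sqrt(15877)) = (-963 + 759233/176514) + sqrt(15877)/31754 = -169223749/176514 + sqrt(15877)/31754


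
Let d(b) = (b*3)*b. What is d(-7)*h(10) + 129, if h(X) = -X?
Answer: -1341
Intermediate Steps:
d(b) = 3*b**2 (d(b) = (3*b)*b = 3*b**2)
d(-7)*h(10) + 129 = (3*(-7)**2)*(-1*10) + 129 = (3*49)*(-10) + 129 = 147*(-10) + 129 = -1470 + 129 = -1341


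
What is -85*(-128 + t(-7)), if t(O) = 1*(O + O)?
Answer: 12070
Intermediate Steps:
t(O) = 2*O (t(O) = 1*(2*O) = 2*O)
-85*(-128 + t(-7)) = -85*(-128 + 2*(-7)) = -85*(-128 - 14) = -85*(-142) = 12070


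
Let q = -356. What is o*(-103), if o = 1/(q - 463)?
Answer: 103/819 ≈ 0.12576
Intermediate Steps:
o = -1/819 (o = 1/(-356 - 463) = 1/(-819) = -1/819 ≈ -0.0012210)
o*(-103) = -1/819*(-103) = 103/819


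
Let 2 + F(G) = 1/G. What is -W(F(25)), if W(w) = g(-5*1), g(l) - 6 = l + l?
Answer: 4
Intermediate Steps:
F(G) = -2 + 1/G
g(l) = 6 + 2*l (g(l) = 6 + (l + l) = 6 + 2*l)
W(w) = -4 (W(w) = 6 + 2*(-5*1) = 6 + 2*(-5) = 6 - 10 = -4)
-W(F(25)) = -1*(-4) = 4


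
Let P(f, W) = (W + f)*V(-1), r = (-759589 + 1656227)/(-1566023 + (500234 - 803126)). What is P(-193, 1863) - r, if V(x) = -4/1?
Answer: -12483455562/1868915 ≈ -6679.5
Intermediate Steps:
r = -896638/1868915 (r = 896638/(-1566023 - 302892) = 896638/(-1868915) = 896638*(-1/1868915) = -896638/1868915 ≈ -0.47976)
V(x) = -4 (V(x) = -4*1 = -4)
P(f, W) = -4*W - 4*f (P(f, W) = (W + f)*(-4) = -4*W - 4*f)
P(-193, 1863) - r = (-4*1863 - 4*(-193)) - 1*(-896638/1868915) = (-7452 + 772) + 896638/1868915 = -6680 + 896638/1868915 = -12483455562/1868915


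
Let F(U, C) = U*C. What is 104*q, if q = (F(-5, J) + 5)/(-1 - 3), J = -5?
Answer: -780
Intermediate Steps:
F(U, C) = C*U
q = -15/2 (q = (-5*(-5) + 5)/(-1 - 3) = (25 + 5)/(-4) = 30*(-¼) = -15/2 ≈ -7.5000)
104*q = 104*(-15/2) = -780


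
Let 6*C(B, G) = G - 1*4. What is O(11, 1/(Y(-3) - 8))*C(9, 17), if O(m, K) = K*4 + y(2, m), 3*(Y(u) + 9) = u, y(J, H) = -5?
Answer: -611/54 ≈ -11.315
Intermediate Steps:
C(B, G) = -2/3 + G/6 (C(B, G) = (G - 1*4)/6 = (G - 4)/6 = (-4 + G)/6 = -2/3 + G/6)
Y(u) = -9 + u/3
O(m, K) = -5 + 4*K (O(m, K) = K*4 - 5 = 4*K - 5 = -5 + 4*K)
O(11, 1/(Y(-3) - 8))*C(9, 17) = (-5 + 4/((-9 + (1/3)*(-3)) - 8))*(-2/3 + (1/6)*17) = (-5 + 4/((-9 - 1) - 8))*(-2/3 + 17/6) = (-5 + 4/(-10 - 8))*(13/6) = (-5 + 4/(-18))*(13/6) = (-5 + 4*(-1/18))*(13/6) = (-5 - 2/9)*(13/6) = -47/9*13/6 = -611/54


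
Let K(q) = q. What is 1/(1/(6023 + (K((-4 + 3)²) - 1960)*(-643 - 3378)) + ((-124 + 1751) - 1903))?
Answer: -7883162/2175752711 ≈ -0.0036232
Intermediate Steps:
1/(1/(6023 + (K((-4 + 3)²) - 1960)*(-643 - 3378)) + ((-124 + 1751) - 1903)) = 1/(1/(6023 + ((-4 + 3)² - 1960)*(-643 - 3378)) + ((-124 + 1751) - 1903)) = 1/(1/(6023 + ((-1)² - 1960)*(-4021)) + (1627 - 1903)) = 1/(1/(6023 + (1 - 1960)*(-4021)) - 276) = 1/(1/(6023 - 1959*(-4021)) - 276) = 1/(1/(6023 + 7877139) - 276) = 1/(1/7883162 - 276) = 1/(-2175752711/7883162) = -7883162/2175752711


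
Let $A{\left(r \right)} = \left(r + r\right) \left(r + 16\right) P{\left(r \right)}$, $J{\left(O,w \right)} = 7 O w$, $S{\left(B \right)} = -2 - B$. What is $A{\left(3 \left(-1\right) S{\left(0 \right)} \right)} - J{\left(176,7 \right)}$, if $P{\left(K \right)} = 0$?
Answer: $-8624$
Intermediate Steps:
$J{\left(O,w \right)} = 7 O w$
$A{\left(r \right)} = 0$ ($A{\left(r \right)} = \left(r + r\right) \left(r + 16\right) 0 = 2 r \left(16 + r\right) 0 = 0$)
$A{\left(3 \left(-1\right) S{\left(0 \right)} \right)} - J{\left(176,7 \right)} = 0 - 7 \cdot 176 \cdot 7 = 0 - 8624 = -8624$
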